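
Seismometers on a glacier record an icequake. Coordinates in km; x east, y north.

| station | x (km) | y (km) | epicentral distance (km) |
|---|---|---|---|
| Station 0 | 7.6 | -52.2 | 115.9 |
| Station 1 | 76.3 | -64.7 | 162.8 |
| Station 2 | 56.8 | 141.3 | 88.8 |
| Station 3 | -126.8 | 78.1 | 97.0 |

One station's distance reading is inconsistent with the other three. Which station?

Station 2

Solve using three stations at a time. Using Station 0, Station 1, Station 3 (subtract circle equations pairwise → linear system) gives (x, y) ≈ (-32.2, 56.6).
Distances from that point to each station vs reported:
  Station 0: calculated 115.9 vs reported 115.9 → residual 0.0 km
  Station 1: calculated 162.8 vs reported 162.8 → residual 0.0 km
  Station 2: calculated 122.9 vs reported 88.8 → residual 34.1 km
  Station 3: calculated 97.0 vs reported 97.0 → residual 0.0 km
Station 0, Station 1, Station 3 are mutually consistent (residuals ≈ 0); Station 2 is off by 34.1 km.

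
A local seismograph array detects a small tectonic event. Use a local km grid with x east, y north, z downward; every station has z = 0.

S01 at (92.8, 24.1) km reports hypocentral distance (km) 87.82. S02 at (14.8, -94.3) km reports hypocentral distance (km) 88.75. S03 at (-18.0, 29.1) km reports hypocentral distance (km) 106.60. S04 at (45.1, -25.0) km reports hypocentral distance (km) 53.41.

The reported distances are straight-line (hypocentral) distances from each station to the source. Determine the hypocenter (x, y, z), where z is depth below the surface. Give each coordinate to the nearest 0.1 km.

x ≈ 51.2 km, y ≈ -32.7 km, depth ≈ 52.5 km

Each station gives a sphere (x−x_i)² + (y−y_i)² + z² = d_i² (stations at z=0).
Subtracting the S01 sphere from S02 and S03: z² cancels, leaving linear equations in x and y:
-156.0 x − 236.8 y = -245.33
-221.6 x + 10.0 y = -11673.05
Solving: x ≈ 51.201, y ≈ -32.694 km (keep extra digits for the depth step; rounded: 51.2, -32.7).
Then from the S01 sphere: z² = 87.82² − (x − 92.8)² − (y − 24.1)² with x = 51.201, y = -32.694, so z ≈ 52.501 ≈ 52.5 km.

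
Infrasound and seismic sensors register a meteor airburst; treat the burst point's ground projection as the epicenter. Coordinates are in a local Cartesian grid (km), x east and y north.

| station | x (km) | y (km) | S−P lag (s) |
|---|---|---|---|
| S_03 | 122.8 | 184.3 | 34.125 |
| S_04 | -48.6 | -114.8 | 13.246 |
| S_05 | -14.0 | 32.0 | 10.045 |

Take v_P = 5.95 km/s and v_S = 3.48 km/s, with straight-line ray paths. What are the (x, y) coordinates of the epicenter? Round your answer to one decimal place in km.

Distance from S−P lag: d = Δt · v_P v_S / (v_P − v_S) = Δt · (5.95·3.48)/(5.95−3.48) ≈ 8.3830·Δt.
So d_S_03 = 286.07, d_S_04 = 111.04, d_S_05 = 84.21 km.
Circle about each station: (x − 122.8)² + (y − 184.3)² = 286.07²; (x + 48.6)² + (y + 114.8)² = 111.04²; (x + 14.0)² + (y − 32.0)² = 84.21².
Subtracting pairs of circle equations eliminates x²+y² and gives linear equations (the radical axes):
-342.8 x − 598.2 y = 36000.83
-273.6 x − 304.6 y = 26918.39
Solving the 2×2 system: x ≈ -86.7, y ≈ -10.5 km.

-86.7 km east, -10.5 km north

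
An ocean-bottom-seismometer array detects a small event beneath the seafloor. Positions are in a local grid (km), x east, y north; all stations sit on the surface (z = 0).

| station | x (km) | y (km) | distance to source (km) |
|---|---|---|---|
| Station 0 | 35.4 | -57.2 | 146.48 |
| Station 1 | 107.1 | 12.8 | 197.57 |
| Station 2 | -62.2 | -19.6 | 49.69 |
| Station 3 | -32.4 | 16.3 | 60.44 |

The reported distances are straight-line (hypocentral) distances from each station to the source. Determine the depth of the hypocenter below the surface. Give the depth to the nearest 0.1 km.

Each station gives a sphere (x−x_i)² + (y−y_i)² + z² = d_i² (stations at z=0).
Subtracting the Station 0 sphere from Station 1 and Station 2: z² cancels, leaving linear equations in x and y:
143.4 x + 140.0 y = -10468.26
-195.2 x + 75.2 y = 18715.29
Solving: x ≈ -89.404, y ≈ 16.802 km (keep extra digits for the depth step; rounded: -89.4, 16.8).
Then from the Station 0 sphere: z² = 146.48² − (x − 35.4)² − (y + 57.2)² with x = -89.404, y = 16.802, so z ≈ 20.101 ≈ 20.1 km.

depth ≈ 20.1 km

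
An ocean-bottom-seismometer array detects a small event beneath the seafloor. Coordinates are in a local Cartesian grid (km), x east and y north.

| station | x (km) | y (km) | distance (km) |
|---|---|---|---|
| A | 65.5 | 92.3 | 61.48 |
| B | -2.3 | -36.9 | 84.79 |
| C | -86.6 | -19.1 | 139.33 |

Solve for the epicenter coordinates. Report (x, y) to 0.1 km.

x ≈ 41.5 km, y ≈ 35.7 km

Circle about each station: (x − 65.5)² + (y − 92.3)² = 61.48²; (x + 2.3)² + (y + 36.9)² = 84.79²; (x + 86.6)² + (y + 19.1)² = 139.33².
Subtracting the A equation from the B and C equations removes the quadratic terms:
-135.6 x − 258.4 y = -14852.19
-304.2 x − 222.8 y = -20578.23
Solving the 2×2 system: x ≈ 41.5, y ≈ 35.7 km.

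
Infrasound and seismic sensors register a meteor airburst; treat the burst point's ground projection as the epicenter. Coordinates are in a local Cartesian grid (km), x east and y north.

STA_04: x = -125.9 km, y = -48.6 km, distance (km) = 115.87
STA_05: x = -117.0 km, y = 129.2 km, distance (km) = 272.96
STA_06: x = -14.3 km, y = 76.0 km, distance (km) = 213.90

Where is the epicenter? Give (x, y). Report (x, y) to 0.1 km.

-48.8 km east, -135.1 km north

Circle about each station: (x + 125.9)² + (y + 48.6)² = 115.87²; (x + 117.0)² + (y − 129.2)² = 272.96²; (x + 14.3)² + (y − 76.0)² = 213.90².
Subtracting the STA_04 equation from the STA_05 and STA_06 equations removes the quadratic terms:
17.8 x + 355.6 y = -48912.43
223.2 x + 249.2 y = -44559.63
Solving the 2×2 system: x ≈ -48.8, y ≈ -135.1 km.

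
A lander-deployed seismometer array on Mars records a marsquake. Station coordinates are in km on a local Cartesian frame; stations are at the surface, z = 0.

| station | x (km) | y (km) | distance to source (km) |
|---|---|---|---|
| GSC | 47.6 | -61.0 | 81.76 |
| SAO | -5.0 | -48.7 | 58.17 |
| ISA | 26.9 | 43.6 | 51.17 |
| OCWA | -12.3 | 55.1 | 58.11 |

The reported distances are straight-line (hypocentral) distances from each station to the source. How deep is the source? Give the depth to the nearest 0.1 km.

Each station gives a sphere (x−x_i)² + (y−y_i)² + z² = d_i² (stations at z=0).
Subtracting the GSC sphere from SAO and ISA: z² cancels, leaving linear equations in x and y:
-105.2 x + 24.6 y = -289.12
-41.4 x + 209.2 y = 704.14
Solving: x ≈ 3.707, y ≈ 4.099 km (keep extra digits for the depth step; rounded: 3.7, 4.1).
Then from the GSC sphere: z² = 81.76² − (x − 47.6)² − (y + 61.0)² with x = 3.707, y = 4.099, so z ≈ 22.808 ≈ 22.8 km.

depth ≈ 22.8 km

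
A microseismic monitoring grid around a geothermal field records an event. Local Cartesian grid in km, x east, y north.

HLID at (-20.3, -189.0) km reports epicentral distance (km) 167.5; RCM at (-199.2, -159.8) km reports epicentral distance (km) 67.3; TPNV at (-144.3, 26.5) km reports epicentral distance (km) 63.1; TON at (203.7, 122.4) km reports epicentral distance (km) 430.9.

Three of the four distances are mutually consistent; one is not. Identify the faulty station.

TPNV

Solve using three stations at a time. Using HLID, RCM, TON (subtract circle equations pairwise → linear system) gives (x, y) ≈ (-163.8, -102.6).
Distances from that point to each station vs reported:
  HLID: calculated 167.5 vs reported 167.5 → residual 0.0 km
  RCM: calculated 67.3 vs reported 67.3 → residual 0.0 km
  TPNV: calculated 130.6 vs reported 63.1 → residual 67.5 km
  TON: calculated 430.9 vs reported 430.9 → residual 0.0 km
HLID, RCM, TON are mutually consistent (residuals ≈ 0); TPNV is off by 67.5 km.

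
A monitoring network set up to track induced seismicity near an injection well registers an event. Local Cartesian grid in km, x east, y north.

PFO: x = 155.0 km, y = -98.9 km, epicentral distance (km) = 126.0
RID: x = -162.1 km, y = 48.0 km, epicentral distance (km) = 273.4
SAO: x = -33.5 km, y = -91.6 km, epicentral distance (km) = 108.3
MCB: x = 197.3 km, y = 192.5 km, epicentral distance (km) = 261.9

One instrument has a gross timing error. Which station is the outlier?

Solve using three stations at a time. Using PFO, SAO, MCB (subtract circle equations pairwise → linear system) gives (x, y) ≈ (52.4, -25.7).
Distances from that point to each station vs reported:
  PFO: calculated 126.0 vs reported 126.0 → residual 0.0 km
  RID: calculated 226.8 vs reported 273.4 → residual 46.6 km
  SAO: calculated 108.3 vs reported 108.3 → residual 0.0 km
  MCB: calculated 261.9 vs reported 261.9 → residual 0.0 km
PFO, SAO, MCB are mutually consistent (residuals ≈ 0); RID is off by 46.6 km.

RID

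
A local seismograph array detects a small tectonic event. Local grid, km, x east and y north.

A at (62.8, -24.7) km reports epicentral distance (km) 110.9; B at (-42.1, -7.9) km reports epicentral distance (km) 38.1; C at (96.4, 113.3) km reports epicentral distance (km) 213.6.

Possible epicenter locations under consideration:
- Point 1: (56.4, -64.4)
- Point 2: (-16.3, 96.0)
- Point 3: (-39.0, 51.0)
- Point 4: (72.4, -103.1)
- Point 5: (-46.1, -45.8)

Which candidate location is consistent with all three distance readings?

For each candidate, compare |candidate − station| to the reported distance:
Point 1: residuals A 70.7, B 75.5, C 31.5 → max 75.5 km
Point 2: residuals A 33.4, B 69.0, C 99.6 → max 99.6 km
Point 3: residuals A 16.0, B 20.9, C 64.6 → max 64.6 km
Point 4: residuals A 31.9, B 110.8, C 4.1 → max 110.8 km
Point 5: residuals A 0.0, B 0.0, C 0.0 → max 0.0 km
Only Point 5 has all residuals ≈ 0.

Point 5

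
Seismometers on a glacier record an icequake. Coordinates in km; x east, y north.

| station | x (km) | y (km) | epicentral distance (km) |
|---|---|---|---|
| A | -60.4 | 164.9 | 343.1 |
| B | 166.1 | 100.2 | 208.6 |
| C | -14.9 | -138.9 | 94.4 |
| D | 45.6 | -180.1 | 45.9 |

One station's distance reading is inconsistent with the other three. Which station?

Solve using three stations at a time. Using A, C, D (subtract circle equations pairwise → linear system) gives (x, y) ≈ (79.0, -148.6).
Distances from that point to each station vs reported:
  A: calculated 343.1 vs reported 343.1 → residual 0.0 km
  B: calculated 263.6 vs reported 208.6 → residual 55.0 km
  C: calculated 94.4 vs reported 94.4 → residual 0.0 km
  D: calculated 45.9 vs reported 45.9 → residual 0.0 km
A, C, D are mutually consistent (residuals ≈ 0); B is off by 55.0 km.

B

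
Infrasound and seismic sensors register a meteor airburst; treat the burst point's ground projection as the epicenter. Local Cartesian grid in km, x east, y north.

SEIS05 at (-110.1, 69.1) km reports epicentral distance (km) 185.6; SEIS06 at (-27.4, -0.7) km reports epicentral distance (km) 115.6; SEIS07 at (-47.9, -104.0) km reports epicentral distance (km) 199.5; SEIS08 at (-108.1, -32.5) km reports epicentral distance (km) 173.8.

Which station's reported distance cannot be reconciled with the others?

SEIS08

Solve using three stations at a time. Using SEIS05, SEIS06, SEIS07 (subtract circle equations pairwise → linear system) gives (x, y) ≈ (74.8, 53.3).
Distances from that point to each station vs reported:
  SEIS05: calculated 185.6 vs reported 185.6 → residual 0.0 km
  SEIS06: calculated 115.6 vs reported 115.6 → residual 0.0 km
  SEIS07: calculated 199.5 vs reported 199.5 → residual 0.0 km
  SEIS08: calculated 202.1 vs reported 173.8 → residual 28.3 km
SEIS05, SEIS06, SEIS07 are mutually consistent (residuals ≈ 0); SEIS08 is off by 28.3 km.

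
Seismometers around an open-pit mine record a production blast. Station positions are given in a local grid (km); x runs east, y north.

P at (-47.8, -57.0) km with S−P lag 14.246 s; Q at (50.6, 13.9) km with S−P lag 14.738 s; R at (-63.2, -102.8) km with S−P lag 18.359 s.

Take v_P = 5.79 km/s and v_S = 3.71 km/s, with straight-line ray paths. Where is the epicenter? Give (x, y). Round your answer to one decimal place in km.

-83.6 km east, 85.7 km north

Distance from S−P lag: d = Δt · v_P v_S / (v_P − v_S) = Δt · (5.79·3.71)/(5.79−3.71) ≈ 10.3274·Δt.
So d_P = 147.12, d_Q = 152.20, d_R = 189.60 km.
Circle about each station: (x + 47.8)² + (y + 57.0)² = 147.12²; (x − 50.6)² + (y − 13.9)² = 152.20²; (x + 63.2)² + (y + 102.8)² = 189.60².
Subtracting the P equation from the Q and R equations removes the quadratic terms:
196.8 x + 141.8 y = -4300.82
-30.8 x − 91.6 y = -5275.63
Solving the 2×2 system: x ≈ -83.6, y ≈ 85.7 km.
Check against P (with the unrounded x, y): √((x + 47.8)²+(y + 57.0)²) = 147.13 ≈ 147.12 km. ✓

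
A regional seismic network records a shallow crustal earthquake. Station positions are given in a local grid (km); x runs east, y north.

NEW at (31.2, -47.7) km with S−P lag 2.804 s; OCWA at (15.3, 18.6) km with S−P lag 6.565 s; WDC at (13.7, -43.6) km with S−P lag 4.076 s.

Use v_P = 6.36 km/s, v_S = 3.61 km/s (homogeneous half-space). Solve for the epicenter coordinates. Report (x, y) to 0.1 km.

(44.0, -28.1)

Distance from S−P lag: d = Δt · v_P v_S / (v_P − v_S) = Δt · (6.36·3.61)/(6.36−3.61) ≈ 8.3489·Δt.
So d_NEW = 23.41, d_OCWA = 54.81, d_WDC = 34.03 km.
Circle about each station: (x − 31.2)² + (y + 47.7)² = 23.41²; (x − 15.3)² + (y − 18.6)² = 54.81²; (x − 13.7)² + (y + 43.6)² = 34.03².
Subtracting pairs of circle equations eliminates x²+y² and gives linear equations (the radical axes):
-31.8 x + 132.6 y = -5124.79
-35.0 x + 8.2 y = -1770.09
Solving the 2×2 system: x ≈ 44.0, y ≈ -28.1 km.
Check against NEW (with the unrounded x, y): √((x − 31.2)²+(y + 47.7)²) = 23.41 ≈ 23.41 km. ✓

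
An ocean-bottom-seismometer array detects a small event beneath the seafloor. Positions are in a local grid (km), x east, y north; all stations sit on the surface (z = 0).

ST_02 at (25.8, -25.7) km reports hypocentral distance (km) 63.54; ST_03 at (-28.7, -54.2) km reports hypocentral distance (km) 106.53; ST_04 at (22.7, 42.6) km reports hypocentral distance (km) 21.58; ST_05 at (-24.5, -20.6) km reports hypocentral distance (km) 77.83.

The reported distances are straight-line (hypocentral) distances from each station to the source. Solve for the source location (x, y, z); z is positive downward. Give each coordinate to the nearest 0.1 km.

Each station gives a sphere (x−x_i)² + (y−y_i)² + z² = d_i² (stations at z=0).
Subtracting the ST_02 sphere from ST_03 and ST_04: z² cancels, leaving linear equations in x and y:
-109.0 x − 57.0 y = -4876.11
-6.2 x + 136.6 y = 4575.56
Solving: x ≈ 26.588, y ≈ 34.703 km (keep extra digits for the depth step; rounded: 26.6, 34.7).
Then from the ST_02 sphere: z² = 63.54² − (x − 25.8)² − (y + 25.7)² with x = 26.588, y = 34.703, so z ≈ 19.702 ≈ 19.7 km.

x ≈ 26.6 km, y ≈ 34.7 km, depth ≈ 19.7 km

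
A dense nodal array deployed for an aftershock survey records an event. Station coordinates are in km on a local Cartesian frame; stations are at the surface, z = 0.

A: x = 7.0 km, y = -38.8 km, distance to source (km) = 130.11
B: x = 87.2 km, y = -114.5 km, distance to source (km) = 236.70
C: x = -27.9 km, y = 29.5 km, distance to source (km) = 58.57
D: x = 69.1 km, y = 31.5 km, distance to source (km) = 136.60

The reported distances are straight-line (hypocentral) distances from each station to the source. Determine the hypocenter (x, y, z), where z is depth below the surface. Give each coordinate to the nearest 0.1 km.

Each station gives a sphere (x−x_i)² + (y−y_i)² + z² = d_i² (stations at z=0).
Subtracting the A sphere from B and C: z² cancels, leaving linear equations in x and y:
160.4 x − 151.4 y = -19938.63
-69.8 x + 136.6 y = 13592.39
Solving: x ≈ -58.691, y ≈ 69.515 km (keep extra digits for the depth step; rounded: -58.7, 69.5).
Then from the A sphere: z² = 130.11² − (x − 7.0)² − (y + 38.8)² with x = -58.691, y = 69.515, so z ≈ 29.684 ≈ 29.7 km.
Check against D (with the unrounded solution): distance 136.59 ≈ 136.60 km. ✓

x ≈ -58.7 km, y ≈ 69.5 km, depth ≈ 29.7 km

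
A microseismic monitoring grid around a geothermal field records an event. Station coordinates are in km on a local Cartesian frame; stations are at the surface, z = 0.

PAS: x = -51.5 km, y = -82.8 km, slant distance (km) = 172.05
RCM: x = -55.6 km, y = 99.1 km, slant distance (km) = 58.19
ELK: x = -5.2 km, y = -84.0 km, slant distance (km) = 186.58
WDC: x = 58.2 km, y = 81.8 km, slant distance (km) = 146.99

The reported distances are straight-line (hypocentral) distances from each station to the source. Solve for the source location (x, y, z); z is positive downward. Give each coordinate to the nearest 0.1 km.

Each station gives a sphere (x−x_i)² + (y−y_i)² + z² = d_i² (stations at z=0).
Subtracting the PAS sphere from RCM and ELK: z² cancels, leaving linear equations in x and y:
-8.2 x + 363.8 y = 29619.21
92.6 x − 2.4 y = -7635.94
Solving: x ≈ -80.398, y ≈ 79.604 km (keep extra digits for the depth step; rounded: -80.4, 79.6).
Then from the PAS sphere: z² = 172.05² − (x + 51.5)² − (y + 82.8)² with x = -80.398, y = 79.604, so z ≈ 48.898 ≈ 48.9 km.

x ≈ -80.4 km, y ≈ 79.6 km, depth ≈ 48.9 km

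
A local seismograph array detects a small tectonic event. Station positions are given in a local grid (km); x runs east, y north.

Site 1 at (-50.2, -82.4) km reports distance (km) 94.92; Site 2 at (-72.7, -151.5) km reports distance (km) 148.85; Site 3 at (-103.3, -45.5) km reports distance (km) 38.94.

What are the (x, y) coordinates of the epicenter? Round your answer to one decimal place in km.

Circle about each station: (x + 50.2)² + (y + 82.4)² = 94.92²; (x + 72.7)² + (y + 151.5)² = 148.85²; (x + 103.3)² + (y + 45.5)² = 38.94².
Subtracting pairs of circle equations eliminates x²+y² and gives linear equations (the radical axes):
-45.0 x − 138.2 y = 5781.22
-106.2 x + 73.8 y = 10924.82
Solving the 2×2 system: x ≈ -107.6, y ≈ -6.8 km.

(-107.6, -6.8)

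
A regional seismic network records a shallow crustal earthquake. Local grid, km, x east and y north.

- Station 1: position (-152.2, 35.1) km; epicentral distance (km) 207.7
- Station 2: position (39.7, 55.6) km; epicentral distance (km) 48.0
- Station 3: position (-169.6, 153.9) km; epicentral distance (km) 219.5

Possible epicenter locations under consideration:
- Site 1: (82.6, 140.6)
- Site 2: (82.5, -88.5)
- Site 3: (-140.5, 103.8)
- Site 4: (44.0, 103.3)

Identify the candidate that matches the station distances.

For each candidate, compare |candidate − station| to the reported distance:
Site 1: residuals Station 1 49.7, Station 2 47.2, Station 3 33.1 → max 49.7 km
Site 2: residuals Station 1 57.6, Station 2 102.3, Station 3 130.2 → max 130.2 km
Site 3: residuals Station 1 138.0, Station 2 138.5, Station 3 161.6 → max 161.6 km
Site 4: residuals Station 1 0.0, Station 2 0.1, Station 3 0.0 → max 0.1 km
Only Site 4 has all residuals ≈ 0.

Site 4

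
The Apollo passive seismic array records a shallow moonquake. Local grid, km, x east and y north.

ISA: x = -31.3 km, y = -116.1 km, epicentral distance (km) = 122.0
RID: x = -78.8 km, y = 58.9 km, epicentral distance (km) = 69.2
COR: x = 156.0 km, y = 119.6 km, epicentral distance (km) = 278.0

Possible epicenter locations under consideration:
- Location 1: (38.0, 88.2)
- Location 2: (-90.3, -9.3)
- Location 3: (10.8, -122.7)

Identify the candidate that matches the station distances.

Location 2

For each candidate, compare |candidate − station| to the reported distance:
Location 1: residuals ISA 93.7, RID 51.2, COR 155.9 → max 155.9 km
Location 2: residuals ISA 0.0, RID 0.0, COR 0.0 → max 0.0 km
Location 3: residuals ISA 79.4, RID 133.3, COR 4.5 → max 133.3 km
Only Location 2 has all residuals ≈ 0.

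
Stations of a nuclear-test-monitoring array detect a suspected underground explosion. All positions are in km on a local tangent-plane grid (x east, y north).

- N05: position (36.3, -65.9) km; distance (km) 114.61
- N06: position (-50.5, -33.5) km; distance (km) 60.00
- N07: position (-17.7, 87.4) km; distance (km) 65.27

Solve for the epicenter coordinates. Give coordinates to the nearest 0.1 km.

x ≈ -34.4 km, y ≈ 24.3 km

Circle about each station: (x − 36.3)² + (y + 65.9)² = 114.61²; (x + 50.5)² + (y + 33.5)² = 60.00²; (x + 17.7)² + (y − 87.4)² = 65.27².
Subtracting the N05 equation from the N06 and N07 equations removes the quadratic terms:
-173.6 x + 64.8 y = 7547.45
-108.0 x + 306.6 y = 11166.83
Solving the 2×2 system: x ≈ -34.4, y ≈ 24.3 km.
Check against N05 (with the unrounded x, y): √((x − 36.3)²+(y + 65.9)²) = 114.61 ≈ 114.61 km. ✓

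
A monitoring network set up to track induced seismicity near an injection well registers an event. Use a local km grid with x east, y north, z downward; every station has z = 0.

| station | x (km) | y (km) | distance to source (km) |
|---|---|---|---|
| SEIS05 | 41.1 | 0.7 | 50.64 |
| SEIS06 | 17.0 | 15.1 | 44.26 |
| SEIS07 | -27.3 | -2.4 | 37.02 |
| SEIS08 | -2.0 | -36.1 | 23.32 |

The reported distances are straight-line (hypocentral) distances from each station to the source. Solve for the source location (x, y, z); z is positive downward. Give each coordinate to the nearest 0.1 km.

Each station gives a sphere (x−x_i)² + (y−y_i)² + z² = d_i² (stations at z=0).
Subtracting the SEIS05 sphere from SEIS06 and SEIS07: z² cancels, leaving linear equations in x and y:
-48.2 x + 28.8 y = -567.23
-136.8 x − 6.2 y = 255.28
Solving: x ≈ -0.905, y ≈ -21.210 km (keep extra digits for the depth step; rounded: -0.9, -21.2).
Then from the SEIS05 sphere: z² = 50.64² − (x − 41.1)² − (y − 0.7)² with x = -0.905, y = -21.210, so z ≈ 17.887 ≈ 17.9 km.
Check against SEIS08 (with the unrounded solution): distance 23.30 ≈ 23.32 km. ✓

x ≈ -0.9 km, y ≈ -21.2 km, depth ≈ 17.9 km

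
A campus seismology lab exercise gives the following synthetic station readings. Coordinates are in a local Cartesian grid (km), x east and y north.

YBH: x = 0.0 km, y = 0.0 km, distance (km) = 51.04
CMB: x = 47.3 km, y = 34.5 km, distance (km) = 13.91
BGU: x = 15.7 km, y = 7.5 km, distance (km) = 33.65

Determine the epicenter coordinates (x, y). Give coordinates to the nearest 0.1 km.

x ≈ 46.7 km, y ≈ 20.6 km

Circle about each station: x² + y² = 51.04²; (x − 47.3)² + (y − 34.5)² = 13.91²; (x − 15.7)² + (y − 7.5)² = 33.65².
Subtracting pairs of circle equations eliminates x²+y² and gives linear equations (the radical axes):
94.6 x + 69.0 y = 5839.13
31.4 x + 15.0 y = 1775.50
Solving the 2×2 system: x ≈ 46.7, y ≈ 20.6 km.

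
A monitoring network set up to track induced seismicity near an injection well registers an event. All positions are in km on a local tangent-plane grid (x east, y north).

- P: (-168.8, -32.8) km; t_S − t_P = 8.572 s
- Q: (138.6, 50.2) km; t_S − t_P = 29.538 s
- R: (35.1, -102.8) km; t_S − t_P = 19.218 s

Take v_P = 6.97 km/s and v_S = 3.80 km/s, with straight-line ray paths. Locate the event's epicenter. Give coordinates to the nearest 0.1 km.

x ≈ -99.4 km, y ≈ -15.1 km

Distance from S−P lag: d = Δt · v_P v_S / (v_P − v_S) = Δt · (6.97·3.80)/(6.97−3.80) ≈ 8.3552·Δt.
So d_P = 71.62, d_Q = 246.80, d_R = 160.57 km.
Circle about each station: (x + 168.8)² + (y + 32.8)² = 71.62²; (x − 138.6)² + (y − 50.2)² = 246.80²; (x − 35.1)² + (y + 102.8)² = 160.57².
Subtracting the P equation from the Q and R equations removes the quadratic terms:
614.8 x + 166.0 y = -63620.10
407.8 x − 140.0 y = -38422.73
Solving the 2×2 system: x ≈ -99.4, y ≈ -15.1 km.
Check against P (with the unrounded x, y): √((x + 168.8)²+(y + 32.8)²) = 71.62 ≈ 71.62 km. ✓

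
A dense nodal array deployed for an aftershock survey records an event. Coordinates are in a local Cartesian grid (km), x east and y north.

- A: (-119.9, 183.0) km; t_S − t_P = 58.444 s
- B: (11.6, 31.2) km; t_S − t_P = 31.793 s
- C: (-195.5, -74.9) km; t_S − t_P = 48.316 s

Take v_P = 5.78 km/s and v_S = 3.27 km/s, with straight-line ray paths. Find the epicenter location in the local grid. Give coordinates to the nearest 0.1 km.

Distance from S−P lag: d = Δt · v_P v_S / (v_P − v_S) = Δt · (5.78·3.27)/(5.78−3.27) ≈ 7.5301·Δt.
So d_A = 440.09, d_B = 239.41, d_C = 363.83 km.
Circle about each station: (x + 119.9)² + (y − 183.0)² = 440.09²; (x − 11.6)² + (y − 31.2)² = 239.41²; (x + 195.5)² + (y + 74.9)² = 363.83².
Subtracting pairs of circle equations eliminates x²+y² and gives linear equations (the radical axes):
263.0 x − 303.6 y = 89605.05
-151.2 x − 515.8 y = 57272.19
Solving the 2×2 system: x ≈ 158.8, y ≈ -157.6 km.

x ≈ 158.8 km, y ≈ -157.6 km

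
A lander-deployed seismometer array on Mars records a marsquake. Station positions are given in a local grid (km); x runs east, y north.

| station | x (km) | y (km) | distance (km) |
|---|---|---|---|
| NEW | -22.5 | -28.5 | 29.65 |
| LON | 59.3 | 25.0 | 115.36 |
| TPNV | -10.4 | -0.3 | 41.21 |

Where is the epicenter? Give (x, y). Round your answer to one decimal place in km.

Circle about each station: (x + 22.5)² + (y + 28.5)² = 29.65²; (x − 59.3)² + (y − 25.0)² = 115.36²; (x + 10.4)² + (y + 0.3)² = 41.21².
Subtracting pairs of circle equations eliminates x²+y² and gives linear equations (the radical axes):
163.6 x + 107.0 y = -9605.82
24.2 x + 56.4 y = -2029.39
Solving the 2×2 system: x ≈ -48.9, y ≈ -15.0 km.

x ≈ -48.9 km, y ≈ -15.0 km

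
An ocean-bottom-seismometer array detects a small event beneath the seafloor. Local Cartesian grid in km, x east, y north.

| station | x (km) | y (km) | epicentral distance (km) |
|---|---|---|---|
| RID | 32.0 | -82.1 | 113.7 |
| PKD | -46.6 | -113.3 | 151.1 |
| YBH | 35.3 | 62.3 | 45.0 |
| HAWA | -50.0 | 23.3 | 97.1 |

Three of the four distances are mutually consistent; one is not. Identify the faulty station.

Solve using three stations at a time. Using RID, PKD, YBH (subtract circle equations pairwise → linear system) gives (x, y) ≈ (5.6, 28.5).
Distances from that point to each station vs reported:
  RID: calculated 113.7 vs reported 113.7 → residual 0.0 km
  PKD: calculated 151.1 vs reported 151.1 → residual 0.0 km
  YBH: calculated 45.0 vs reported 45.0 → residual 0.0 km
  HAWA: calculated 55.8 vs reported 97.1 → residual 41.3 km
RID, PKD, YBH are mutually consistent (residuals ≈ 0); HAWA is off by 41.3 km.

HAWA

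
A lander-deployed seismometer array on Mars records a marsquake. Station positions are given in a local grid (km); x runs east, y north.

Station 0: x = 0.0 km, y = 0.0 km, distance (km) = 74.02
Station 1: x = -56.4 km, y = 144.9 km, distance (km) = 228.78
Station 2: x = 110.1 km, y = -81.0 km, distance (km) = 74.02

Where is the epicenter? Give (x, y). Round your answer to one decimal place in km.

x ≈ 38.2 km, y ≈ -63.4 km

Circle about each station: x² + y² = 74.02²; (x + 56.4)² + (y − 144.9)² = 228.78²; (x − 110.1)² + (y + 81.0)² = 74.02².
Subtracting pairs of circle equations eliminates x²+y² and gives linear equations (the radical axes):
-112.8 x + 289.8 y = -22684.36
220.2 x − 162.0 y = 18683.01
Solving the 2×2 system: x ≈ 38.2, y ≈ -63.4 km.
Check against Station 0 (with the unrounded x, y): √(x²+y²) = 74.02 ≈ 74.02 km. ✓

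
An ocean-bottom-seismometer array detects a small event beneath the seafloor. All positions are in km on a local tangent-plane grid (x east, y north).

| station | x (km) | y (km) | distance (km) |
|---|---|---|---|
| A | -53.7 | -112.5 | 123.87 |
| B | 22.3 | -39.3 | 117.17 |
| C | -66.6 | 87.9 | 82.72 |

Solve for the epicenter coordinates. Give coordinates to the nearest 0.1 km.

-85.2 km east, 7.3 km north

Circle about each station: (x + 53.7)² + (y + 112.5)² = 123.87²; (x − 22.3)² + (y + 39.3)² = 117.17²; (x + 66.6)² + (y − 87.9)² = 82.72².
Subtracting pairs of circle equations eliminates x²+y² and gives linear equations (the radical axes):
152.0 x + 146.4 y = -11883.19
-25.8 x + 400.8 y = 5123.21
Solving the 2×2 system: x ≈ -85.2, y ≈ 7.3 km.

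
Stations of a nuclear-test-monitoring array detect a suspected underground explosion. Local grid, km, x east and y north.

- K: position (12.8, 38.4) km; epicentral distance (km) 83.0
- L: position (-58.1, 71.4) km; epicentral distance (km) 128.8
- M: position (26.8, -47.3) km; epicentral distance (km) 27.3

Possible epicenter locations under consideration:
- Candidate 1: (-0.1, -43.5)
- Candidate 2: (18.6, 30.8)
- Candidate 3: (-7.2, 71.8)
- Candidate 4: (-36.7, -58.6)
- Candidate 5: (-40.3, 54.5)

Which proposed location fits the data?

Candidate 1

For each candidate, compare |candidate − station| to the reported distance:
Candidate 1: residuals K 0.1, L 0.1, M 0.1 → max 0.1 km
Candidate 2: residuals K 73.4, L 42.0, M 51.2 → max 73.4 km
Candidate 3: residuals K 44.1, L 77.9, M 96.6 → max 96.6 km
Candidate 4: residuals K 25.9, L 2.9, M 37.2 → max 37.2 km
Candidate 5: residuals K 27.5, L 104.3, M 94.6 → max 104.3 km
Only Candidate 1 has all residuals ≈ 0.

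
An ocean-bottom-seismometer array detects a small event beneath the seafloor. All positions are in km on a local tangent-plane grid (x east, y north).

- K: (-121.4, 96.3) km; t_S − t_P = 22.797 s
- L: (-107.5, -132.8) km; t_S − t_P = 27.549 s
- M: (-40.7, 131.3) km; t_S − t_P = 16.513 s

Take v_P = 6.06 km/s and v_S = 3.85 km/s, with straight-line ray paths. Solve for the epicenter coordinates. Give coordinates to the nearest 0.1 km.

Distance from S−P lag: d = Δt · v_P v_S / (v_P − v_S) = Δt · (6.06·3.85)/(6.06−3.85) ≈ 10.5570·Δt.
So d_K = 240.67, d_L = 290.84, d_M = 174.33 km.
Circle about each station: (x + 121.4)² + (y − 96.3)² = 240.67²; (x + 107.5)² + (y + 132.8)² = 290.84²; (x + 40.7)² + (y − 131.3)² = 174.33².
Subtracting pairs of circle equations eliminates x²+y² and gives linear equations (the radical axes):
27.8 x − 458.2 y = -21485.42
161.4 x + 70.0 y = 22415.63
Solving the 2×2 system: x ≈ 115.5, y ≈ 53.9 km.

(115.5, 53.9)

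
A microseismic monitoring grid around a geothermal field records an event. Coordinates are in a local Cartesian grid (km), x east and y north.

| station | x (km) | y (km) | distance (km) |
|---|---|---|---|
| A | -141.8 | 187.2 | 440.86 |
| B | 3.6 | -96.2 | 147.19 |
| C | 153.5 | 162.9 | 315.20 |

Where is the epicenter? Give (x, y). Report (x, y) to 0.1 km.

(139.8, -152.0)

Circle about each station: (x + 141.8)² + (y − 187.2)² = 440.86²; (x − 3.6)² + (y + 96.2)² = 147.19²; (x − 153.5)² + (y − 162.9)² = 315.20².
Subtracting pairs of circle equations eliminates x²+y² and gives linear equations (the radical axes):
290.8 x − 566.8 y = 126808.96
590.6 x − 48.6 y = 89954.08
Solving the 2×2 system: x ≈ 139.8, y ≈ -152.0 km.
Check against A (with the unrounded x, y): √((x + 141.8)²+(y − 187.2)²) = 440.86 ≈ 440.86 km. ✓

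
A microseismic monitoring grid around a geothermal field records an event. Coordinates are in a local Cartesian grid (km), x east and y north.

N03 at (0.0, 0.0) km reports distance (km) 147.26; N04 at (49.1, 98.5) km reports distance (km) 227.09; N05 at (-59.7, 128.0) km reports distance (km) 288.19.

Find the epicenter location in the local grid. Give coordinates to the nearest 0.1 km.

Circle about each station: x² + y² = 147.26²; (x − 49.1)² + (y − 98.5)² = 227.09²; (x + 59.7)² + (y − 128.0)² = 288.19².
Subtracting pairs of circle equations eliminates x²+y² and gives linear equations (the radical axes):
98.2 x + 197.0 y = -17771.30
-119.4 x + 256.0 y = -41419.88
Solving the 2×2 system: x ≈ 74.2, y ≈ -127.2 km.

x ≈ 74.2 km, y ≈ -127.2 km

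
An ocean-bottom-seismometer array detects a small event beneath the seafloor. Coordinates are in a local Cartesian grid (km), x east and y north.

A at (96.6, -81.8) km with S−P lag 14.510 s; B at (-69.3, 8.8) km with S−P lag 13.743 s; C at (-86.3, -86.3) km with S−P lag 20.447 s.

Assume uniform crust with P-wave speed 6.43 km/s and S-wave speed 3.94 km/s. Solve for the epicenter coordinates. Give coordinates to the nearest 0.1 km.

x ≈ 60.3 km, y ≈ 61.3 km

Distance from S−P lag: d = Δt · v_P v_S / (v_P − v_S) = Δt · (6.43·3.94)/(6.43−3.94) ≈ 10.1744·Δt.
So d_A = 147.63, d_B = 139.83, d_C = 208.04 km.
Circle about each station: (x − 96.6)² + (y + 81.8)² = 147.63²; (x + 69.3)² + (y − 8.8)² = 139.83²; (x + 86.3)² + (y + 86.3)² = 208.04².
Subtracting the A equation from the B and C equations removes the quadratic terms:
-331.8 x + 181.2 y = -8900.68
-365.8 x − 9.0 y = -22613.44
Solving the 2×2 system: x ≈ 60.3, y ≈ 61.3 km.
Check against A (with the unrounded x, y): √((x − 96.6)²+(y + 81.8)²) = 147.64 ≈ 147.63 km. ✓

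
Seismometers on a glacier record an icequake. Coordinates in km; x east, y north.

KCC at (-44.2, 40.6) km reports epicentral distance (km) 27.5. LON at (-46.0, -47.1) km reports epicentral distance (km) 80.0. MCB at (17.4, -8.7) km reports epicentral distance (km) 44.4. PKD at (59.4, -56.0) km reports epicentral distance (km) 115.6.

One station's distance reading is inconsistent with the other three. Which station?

Solve using three stations at a time. Using KCC, LON, PKD (subtract circle equations pairwise → linear system) gives (x, y) ≈ (-19.6, 28.4).
Distances from that point to each station vs reported:
  KCC: calculated 27.5 vs reported 27.5 → residual 0.0 km
  LON: calculated 80.0 vs reported 80.0 → residual 0.0 km
  MCB: calculated 52.4 vs reported 44.4 → residual 8.0 km
  PKD: calculated 115.6 vs reported 115.6 → residual 0.0 km
KCC, LON, PKD are mutually consistent (residuals ≈ 0); MCB is off by 8.0 km.

MCB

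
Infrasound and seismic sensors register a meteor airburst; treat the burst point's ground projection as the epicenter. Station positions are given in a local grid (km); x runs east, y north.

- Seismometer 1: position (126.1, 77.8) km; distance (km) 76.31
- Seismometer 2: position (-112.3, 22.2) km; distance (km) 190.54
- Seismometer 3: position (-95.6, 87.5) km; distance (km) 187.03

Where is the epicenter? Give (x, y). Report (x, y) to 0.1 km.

(78.2, 18.4)

Circle about each station: (x − 126.1)² + (y − 77.8)² = 76.31²; (x + 112.3)² + (y − 22.2)² = 190.54²; (x + 95.6)² + (y − 87.5)² = 187.03².
Subtracting the Seismometer 1 equation from the Seismometer 2 and Seismometer 3 equations removes the quadratic terms:
-476.8 x − 111.2 y = -39332.20
-443.4 x + 19.4 y = -34315.44
Solving the 2×2 system: x ≈ 78.2, y ≈ 18.4 km.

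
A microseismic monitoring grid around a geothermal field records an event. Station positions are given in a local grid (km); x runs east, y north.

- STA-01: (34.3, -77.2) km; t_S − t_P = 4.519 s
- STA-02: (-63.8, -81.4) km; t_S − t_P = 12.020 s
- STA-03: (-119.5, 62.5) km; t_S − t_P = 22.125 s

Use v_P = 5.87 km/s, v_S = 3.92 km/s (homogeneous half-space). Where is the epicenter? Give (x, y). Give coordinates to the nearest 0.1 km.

Distance from S−P lag: d = Δt · v_P v_S / (v_P − v_S) = Δt · (5.87·3.92)/(5.87−3.92) ≈ 11.8002·Δt.
So d_STA-01 = 53.33, d_STA-02 = 141.84, d_STA-03 = 261.08 km.
Circle about each station: (x − 34.3)² + (y + 77.2)² = 53.33²; (x + 63.8)² + (y + 81.4)² = 141.84²; (x + 119.5)² + (y − 62.5)² = 261.08².
Subtracting the STA-01 equation from the STA-02 and STA-03 equations removes the quadratic terms:
-196.2 x − 8.4 y = -13714.43
-307.6 x + 279.4 y = -54268.51
Solving the 2×2 system: x ≈ 74.7, y ≈ -112.0 km.
Check against STA-01 (with the unrounded x, y): √((x − 34.3)²+(y + 77.2)²) = 53.32 ≈ 53.33 km. ✓

(74.7, -112.0)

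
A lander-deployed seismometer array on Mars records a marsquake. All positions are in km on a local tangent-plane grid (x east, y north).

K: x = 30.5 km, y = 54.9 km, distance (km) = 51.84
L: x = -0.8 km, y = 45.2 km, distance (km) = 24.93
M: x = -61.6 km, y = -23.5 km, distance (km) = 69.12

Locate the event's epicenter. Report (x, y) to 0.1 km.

(-9.4, 21.8)

Circle about each station: (x − 30.5)² + (y − 54.9)² = 51.84²; (x + 0.8)² + (y − 45.2)² = 24.93²; (x + 61.6)² + (y + 23.5)² = 69.12².
Subtracting pairs of circle equations eliminates x²+y² and gives linear equations (the radical axes):
-62.6 x − 19.4 y = 165.30
-184.2 x − 156.8 y = -1687.64
Solving the 2×2 system: x ≈ -9.4, y ≈ 21.8 km.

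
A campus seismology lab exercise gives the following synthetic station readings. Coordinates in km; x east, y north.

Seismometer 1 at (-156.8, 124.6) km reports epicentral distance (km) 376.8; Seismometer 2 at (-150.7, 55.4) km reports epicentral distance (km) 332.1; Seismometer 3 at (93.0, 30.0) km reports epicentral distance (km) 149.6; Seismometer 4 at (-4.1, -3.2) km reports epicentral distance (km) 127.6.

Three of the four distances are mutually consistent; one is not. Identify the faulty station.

Solve using three stations at a time. Using Seismometer 1, Seismometer 2, Seismometer 3 (subtract circle equations pairwise → linear system) gives (x, y) ≈ (135.2, -113.5).
Distances from that point to each station vs reported:
  Seismometer 1: calculated 376.8 vs reported 376.8 → residual 0.0 km
  Seismometer 2: calculated 332.1 vs reported 332.1 → residual 0.0 km
  Seismometer 3: calculated 149.6 vs reported 149.6 → residual 0.0 km
  Seismometer 4: calculated 177.7 vs reported 127.6 → residual 50.1 km
Seismometer 1, Seismometer 2, Seismometer 3 are mutually consistent (residuals ≈ 0); Seismometer 4 is off by 50.1 km.

Seismometer 4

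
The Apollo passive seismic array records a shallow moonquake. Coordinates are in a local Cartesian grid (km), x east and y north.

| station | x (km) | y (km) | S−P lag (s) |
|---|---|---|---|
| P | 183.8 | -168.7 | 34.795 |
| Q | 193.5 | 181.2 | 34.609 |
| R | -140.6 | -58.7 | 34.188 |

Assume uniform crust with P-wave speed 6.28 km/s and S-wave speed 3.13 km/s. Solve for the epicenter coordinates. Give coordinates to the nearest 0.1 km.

Distance from S−P lag: d = Δt · v_P v_S / (v_P − v_S) = Δt · (6.28·3.13)/(6.28−3.13) ≈ 6.2401·Δt.
So d_P = 217.13, d_Q = 215.96, d_R = 213.34 km.
Circle about each station: (x − 183.8)² + (y + 168.7)² = 217.13²; (x − 193.5)² + (y − 181.2)² = 215.96²; (x + 140.6)² + (y + 58.7)² = 213.34².
Subtracting the P equation from the Q and R equations removes the quadratic terms:
19.4 x + 699.8 y = 8540.28
-648.8 x + 220.0 y = -37396.60
Solving the 2×2 system: x ≈ 61.2, y ≈ 10.5 km.

x ≈ 61.2 km, y ≈ 10.5 km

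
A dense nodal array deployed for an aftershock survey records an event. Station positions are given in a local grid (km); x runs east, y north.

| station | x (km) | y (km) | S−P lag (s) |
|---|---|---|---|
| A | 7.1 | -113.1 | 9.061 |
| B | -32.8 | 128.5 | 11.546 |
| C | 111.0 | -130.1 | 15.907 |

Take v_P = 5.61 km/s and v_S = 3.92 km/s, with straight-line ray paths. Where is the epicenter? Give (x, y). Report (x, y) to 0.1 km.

(-63.4, -18.6)

Distance from S−P lag: d = Δt · v_P v_S / (v_P − v_S) = Δt · (5.61·3.92)/(5.61−3.92) ≈ 13.0125·Δt.
So d_A = 117.91, d_B = 150.24, d_C = 206.99 km.
Circle about each station: (x − 7.1)² + (y + 113.1)² = 117.91²; (x + 32.8)² + (y − 128.5)² = 150.24²; (x − 111.0)² + (y + 130.1)² = 206.99².
Subtracting the A equation from the B and C equations removes the quadratic terms:
-79.8 x + 483.2 y = -3923.22
207.8 x − 34.0 y = -12537.10
Solving the 2×2 system: x ≈ -63.4, y ≈ -18.6 km.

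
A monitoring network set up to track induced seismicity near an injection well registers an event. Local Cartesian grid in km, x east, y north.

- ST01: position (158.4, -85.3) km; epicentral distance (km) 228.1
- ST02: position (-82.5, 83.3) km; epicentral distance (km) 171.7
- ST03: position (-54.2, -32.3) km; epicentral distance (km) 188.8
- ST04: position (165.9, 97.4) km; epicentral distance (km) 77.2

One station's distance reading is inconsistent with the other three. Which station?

Solve using three stations at a time. Using ST02, ST03, ST04 (subtract circle equations pairwise → linear system) gives (x, y) ≈ (89.0, 90.7).
Distances from that point to each station vs reported:
  ST01: calculated 189.2 vs reported 228.1 → residual 38.9 km
  ST02: calculated 171.7 vs reported 171.7 → residual 0.0 km
  ST03: calculated 188.8 vs reported 188.8 → residual 0.0 km
  ST04: calculated 77.2 vs reported 77.2 → residual 0.0 km
ST02, ST03, ST04 are mutually consistent (residuals ≈ 0); ST01 is off by 38.9 km.

ST01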